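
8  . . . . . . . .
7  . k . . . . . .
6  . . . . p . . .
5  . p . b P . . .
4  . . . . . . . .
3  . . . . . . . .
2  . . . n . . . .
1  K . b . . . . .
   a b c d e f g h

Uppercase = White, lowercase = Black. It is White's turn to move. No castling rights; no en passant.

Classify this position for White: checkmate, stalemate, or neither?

stalemate

White to move; white king on a1.
In check: no.
King squares — b1: attacked by Nd2; a2: attacked by Bd5; b2: attacked by Bc1.
Legal moves for White: none.
Not in check and no legal moves → stalemate.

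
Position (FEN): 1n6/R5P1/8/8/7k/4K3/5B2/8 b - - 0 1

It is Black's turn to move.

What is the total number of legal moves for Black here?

Black to move; king on h4.
In check: yes, from the white bishop on f2.
Legal moves: Kh5, Kg5, Kg4, Kh3.
Count: 4.

4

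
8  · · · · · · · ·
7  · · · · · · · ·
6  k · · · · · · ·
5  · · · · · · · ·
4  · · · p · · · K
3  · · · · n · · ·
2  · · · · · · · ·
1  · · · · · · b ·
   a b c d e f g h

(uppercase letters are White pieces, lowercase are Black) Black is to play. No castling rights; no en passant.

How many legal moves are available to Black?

Black to move; king on a6.
In check: no.
Legal moves: Kb7, Ka7, Kb6, Kb5, Ka5, Nf5+, Nd5, Ng4, Nc4, Ng2+, Nc2, Nf1, Nd1, Bh2, Bf2+, d3.
Count: 16.

16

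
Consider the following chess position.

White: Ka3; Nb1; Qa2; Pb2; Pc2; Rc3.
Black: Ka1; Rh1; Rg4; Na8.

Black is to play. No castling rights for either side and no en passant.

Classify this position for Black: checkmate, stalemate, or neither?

Black to move; black king on a1.
In check: yes, from the white queen on a2.
King squares — b1: attacked by Qa2; a2: attacked by Ka3; b2: attacked by Qa2.
Legal moves for Black: none.
In check with no legal moves → checkmate.

checkmate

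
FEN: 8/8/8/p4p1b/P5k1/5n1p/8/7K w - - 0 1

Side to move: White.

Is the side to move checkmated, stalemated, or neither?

stalemate

White to move; white king on h1.
In check: no.
King squares — g1: attacked by Nf3; g2: attacked by Ph3; h2: attacked by Nf3.
Legal moves for White: none.
Not in check and no legal moves → stalemate.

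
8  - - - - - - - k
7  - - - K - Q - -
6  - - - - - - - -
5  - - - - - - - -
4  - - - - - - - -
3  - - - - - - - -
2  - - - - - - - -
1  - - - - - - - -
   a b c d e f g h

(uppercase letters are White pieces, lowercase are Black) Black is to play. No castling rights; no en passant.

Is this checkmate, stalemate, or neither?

Black to move; black king on h8.
In check: no.
King squares — g7: attacked by Qf7; h7: attacked by Qf7; g8: attacked by Qf7.
Legal moves for Black: none.
Not in check and no legal moves → stalemate.

stalemate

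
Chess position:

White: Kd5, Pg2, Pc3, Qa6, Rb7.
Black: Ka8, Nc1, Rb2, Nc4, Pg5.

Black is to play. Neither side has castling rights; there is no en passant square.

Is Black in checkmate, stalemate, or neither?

Black to move; black king on a8.
In check: yes, from the white queen on a6.
King squares — a7: attacked by Qa6; b7: attacked by Qa6; b8: attacked by Rb7.
Legal moves for Black: none.
In check with no legal moves → checkmate.

checkmate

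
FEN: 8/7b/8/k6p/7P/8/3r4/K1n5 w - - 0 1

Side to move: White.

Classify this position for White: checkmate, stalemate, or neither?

White to move; white king on a1.
In check: no.
King squares — b1: attacked by Bh7; a2: attacked by Nc1; b2: attacked by Rd2.
Legal moves for White: none.
Not in check and no legal moves → stalemate.

stalemate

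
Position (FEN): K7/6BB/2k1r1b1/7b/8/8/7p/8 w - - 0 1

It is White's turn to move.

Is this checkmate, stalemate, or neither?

White to move; white king on a8.
In check: no.
Legal moves for White: Kb8, Ka7, Bg8, Bxg6, Bh8, Bf8, Bh6, Bf6, Be5, Bd4, Bc3, Bb2, Ba1.
White has 13 legal moves and is not in check → neither.

neither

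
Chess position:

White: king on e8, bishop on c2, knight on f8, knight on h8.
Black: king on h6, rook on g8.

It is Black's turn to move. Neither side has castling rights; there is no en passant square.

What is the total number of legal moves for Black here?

Black to move; king on h6.
In check: no.
Legal moves: Rxh8, Rxf8+, Rg7, Rg6, Rg5, Rg4, Rg3, Rg2, Rg1, Kg7, Kh5, Kg5.
Count: 12.

12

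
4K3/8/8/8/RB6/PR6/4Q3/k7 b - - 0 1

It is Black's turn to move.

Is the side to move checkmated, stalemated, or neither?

stalemate

Black to move; black king on a1.
In check: no.
King squares — b1: attacked by Rb3; a2: attacked by Qe2; b2: attacked by Qe2.
Legal moves for Black: none.
Not in check and no legal moves → stalemate.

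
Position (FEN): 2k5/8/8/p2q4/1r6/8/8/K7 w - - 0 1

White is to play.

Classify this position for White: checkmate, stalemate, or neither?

stalemate

White to move; white king on a1.
In check: no.
King squares — b1: attacked by Rb4; a2: attacked by Qd5; b2: attacked by Rb4.
Legal moves for White: none.
Not in check and no legal moves → stalemate.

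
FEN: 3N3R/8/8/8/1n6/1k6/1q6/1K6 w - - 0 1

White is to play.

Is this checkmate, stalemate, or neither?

checkmate

White to move; white king on b1.
In check: yes, from the black queen on b2.
King squares — a1: attacked by Qb2; c1: attacked by Qb2; a2: attacked by Qb2; b2: attacked by Kb3; c2: attacked by Qb2.
Legal moves for White: none.
In check with no legal moves → checkmate.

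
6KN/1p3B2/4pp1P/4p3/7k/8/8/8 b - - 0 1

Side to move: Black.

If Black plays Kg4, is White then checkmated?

After Kg4: white king on g8; in check: no.
White is not in check, so this cannot be checkmate.

no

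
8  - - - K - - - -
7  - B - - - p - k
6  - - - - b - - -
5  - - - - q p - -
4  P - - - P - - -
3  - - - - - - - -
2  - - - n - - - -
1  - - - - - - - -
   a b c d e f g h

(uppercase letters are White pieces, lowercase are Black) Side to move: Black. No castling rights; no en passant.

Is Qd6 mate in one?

After Qd6: white king on d8; in check: yes, from the black queen on d6.
White has 1 legal reply: Ke8.
In check but a legal move exists → not checkmate.

no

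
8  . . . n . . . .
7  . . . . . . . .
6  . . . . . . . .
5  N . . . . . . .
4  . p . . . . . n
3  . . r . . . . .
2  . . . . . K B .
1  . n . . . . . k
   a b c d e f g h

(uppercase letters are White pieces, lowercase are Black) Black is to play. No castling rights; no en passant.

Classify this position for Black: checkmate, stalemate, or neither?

neither

Black to move; black king on h1.
In check: yes, from the white bishop on g2.
King squares — g1: attacked by Kf2; g2: attacked by Kf2; h2: available.
Legal moves for Black: Kh2, Nxg2.
Black is in check but has 2 legal moves → neither.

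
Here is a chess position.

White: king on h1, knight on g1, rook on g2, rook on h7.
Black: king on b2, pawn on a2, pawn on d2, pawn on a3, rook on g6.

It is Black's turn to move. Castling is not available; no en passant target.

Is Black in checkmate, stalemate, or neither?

Black to move; black king on b2.
In check: no.
Legal moves for Black include: Rg8, Rg7, Rh6+, Rf6, Re6, Rd6, Rc6, Rb6, Ra6, Rg5, Rg4, Rg3, Rxg2, Kc3, Kb3, Kc2, Kc1, Kb1, ... (list truncated; more exist).
Black has legal moves and is not in check → neither.

neither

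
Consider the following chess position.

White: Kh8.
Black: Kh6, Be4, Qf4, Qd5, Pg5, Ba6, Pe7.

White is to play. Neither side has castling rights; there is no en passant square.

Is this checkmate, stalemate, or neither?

White to move; white king on h8.
In check: no.
King squares — g7: attacked by Kh6; h7: attacked by Be4; g8: attacked by Qd5.
Legal moves for White: none.
Not in check and no legal moves → stalemate.

stalemate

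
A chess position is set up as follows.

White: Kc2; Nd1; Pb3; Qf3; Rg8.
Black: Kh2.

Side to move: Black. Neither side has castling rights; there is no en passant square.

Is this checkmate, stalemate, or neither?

Black to move; black king on h2.
In check: no.
King squares — g1: attacked by Rg8; h1: attacked by Qf3; g2: attacked by Qf3; g3: attacked by Qf3; h3: attacked by Qf3.
Legal moves for Black: none.
Not in check and no legal moves → stalemate.

stalemate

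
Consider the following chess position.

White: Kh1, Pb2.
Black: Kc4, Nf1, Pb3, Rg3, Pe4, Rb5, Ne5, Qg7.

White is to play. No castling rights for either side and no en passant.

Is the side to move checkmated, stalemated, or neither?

stalemate

White to move; white king on h1.
In check: no.
King squares — g1: attacked by Rg3; g2: attacked by Rg3; h2: attacked by Nf1.
Legal moves for White: none.
Not in check and no legal moves → stalemate.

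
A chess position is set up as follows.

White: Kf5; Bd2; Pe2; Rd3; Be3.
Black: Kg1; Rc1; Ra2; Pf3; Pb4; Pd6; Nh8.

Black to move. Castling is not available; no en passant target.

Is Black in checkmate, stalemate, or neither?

neither

Black to move; black king on g1.
In check: yes, from the white bishop on e3.
Legal moves for Black: Kh2, Kg2, Kh1, Kf1, f2.
Black is in check but has 5 legal moves → neither.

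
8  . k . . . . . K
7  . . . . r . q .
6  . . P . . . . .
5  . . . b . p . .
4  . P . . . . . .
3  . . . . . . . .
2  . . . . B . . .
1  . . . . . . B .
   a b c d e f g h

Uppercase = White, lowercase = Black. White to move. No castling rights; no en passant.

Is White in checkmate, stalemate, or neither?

checkmate

White to move; white king on h8.
In check: yes, from the black queen on g7.
King squares — g7: attacked by Re7; h7: attacked by Qg7; g8: attacked by Bd5.
Legal moves for White: none.
In check with no legal moves → checkmate.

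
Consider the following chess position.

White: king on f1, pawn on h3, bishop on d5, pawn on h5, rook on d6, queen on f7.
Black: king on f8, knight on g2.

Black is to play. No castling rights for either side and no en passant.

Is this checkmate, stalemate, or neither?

checkmate

Black to move; black king on f8.
In check: yes, from the white queen on f7.
King squares — e7: attacked by Qf7; f7: attacked by Bd5; g7: attacked by Qf7; e8: attacked by Qf7; g8: attacked by Qf7.
Legal moves for Black: none.
In check with no legal moves → checkmate.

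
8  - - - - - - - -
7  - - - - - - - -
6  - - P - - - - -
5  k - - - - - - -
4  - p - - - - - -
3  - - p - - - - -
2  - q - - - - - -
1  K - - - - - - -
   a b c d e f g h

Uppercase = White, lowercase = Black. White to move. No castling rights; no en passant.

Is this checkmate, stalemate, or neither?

White to move; white king on a1.
In check: yes, from the black queen on b2.
King squares — b1: attacked by Qb2; a2: attacked by Qb2; b2: attacked by Pc3.
Legal moves for White: none.
In check with no legal moves → checkmate.

checkmate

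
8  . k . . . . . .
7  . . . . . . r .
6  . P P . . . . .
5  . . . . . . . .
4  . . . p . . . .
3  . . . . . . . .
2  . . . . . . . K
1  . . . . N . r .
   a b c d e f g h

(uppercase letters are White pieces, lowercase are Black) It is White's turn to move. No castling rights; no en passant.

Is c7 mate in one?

After c7: black king on b8; in check: yes, from the white pawn on c7.
Black has 4 legal replies: Kc8, Ka8, Kb7, Rxc7.
In check but a legal move exists → not checkmate.

no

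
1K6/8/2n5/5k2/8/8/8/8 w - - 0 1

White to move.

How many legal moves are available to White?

White to move; king on b8.
In check: yes, from the black knight on c6.
Legal moves: Kc8, Ka8, Kc7, Kb7.
Count: 4.

4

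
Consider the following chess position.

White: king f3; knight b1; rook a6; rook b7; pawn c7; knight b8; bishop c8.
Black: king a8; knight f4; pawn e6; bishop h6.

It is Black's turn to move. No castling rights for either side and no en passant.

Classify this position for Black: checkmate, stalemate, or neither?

Black to move; black king on a8.
In check: yes, from the white rook on a6.
King squares — a7: attacked by Ra6; b7: attacked by Bc8; b8: attacked by Rb7.
Legal moves for Black: none.
In check with no legal moves → checkmate.

checkmate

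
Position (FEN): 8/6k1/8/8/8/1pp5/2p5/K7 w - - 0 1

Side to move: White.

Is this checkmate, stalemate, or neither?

stalemate

White to move; white king on a1.
In check: no.
King squares — b1: attacked by Pc2; a2: attacked by Pb3; b2: attacked by Pc3.
Legal moves for White: none.
Not in check and no legal moves → stalemate.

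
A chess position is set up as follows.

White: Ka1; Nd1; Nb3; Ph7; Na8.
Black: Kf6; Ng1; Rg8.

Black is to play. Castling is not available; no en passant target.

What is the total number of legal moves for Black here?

24

Black to move; king on f6.
In check: no.
Legal moves: Rh8, Rf8, Re8, Rd8, Rc8, Rb8, Rxa8+, Rg7, Rg6, Rg5, Rg4, Rg3, Rg2, Kg7, Kf7, Ke7, Kg6, Ke6, Kg5, Kf5, Ke5, Nh3, Nf3, Ne2.
Count: 24.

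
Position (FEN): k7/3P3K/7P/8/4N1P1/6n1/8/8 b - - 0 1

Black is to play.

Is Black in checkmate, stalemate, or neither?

neither

Black to move; black king on a8.
In check: no.
Legal moves for Black: Kb8, Kb7, Ka7, Nh5, Nf5, Nxe4, Ne2, Nh1, Nf1.
Black has 9 legal moves and is not in check → neither.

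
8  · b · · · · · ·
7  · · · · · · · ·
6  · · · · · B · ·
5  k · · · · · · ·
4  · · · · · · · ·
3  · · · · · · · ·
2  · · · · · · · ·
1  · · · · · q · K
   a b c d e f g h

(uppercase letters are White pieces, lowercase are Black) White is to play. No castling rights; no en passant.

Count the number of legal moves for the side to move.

White to move; king on h1.
In check: yes, from the black queen on f1.
Legal moves: none.
Count: 0.

0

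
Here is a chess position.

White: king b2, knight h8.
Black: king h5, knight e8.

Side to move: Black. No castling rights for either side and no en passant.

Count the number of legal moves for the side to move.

8

Black to move; king on h5.
In check: no.
Legal moves: Ng7, Nc7, Nf6, Nd6, Kh6, Kg5, Kh4, Kg4.
Count: 8.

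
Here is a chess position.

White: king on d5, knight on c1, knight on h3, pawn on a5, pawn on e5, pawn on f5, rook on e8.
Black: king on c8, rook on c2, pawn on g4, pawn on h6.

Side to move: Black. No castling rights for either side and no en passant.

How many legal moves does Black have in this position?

Black to move; king on c8.
In check: yes, from the white rook on e8.
Legal moves: Kd7, Kc7, Kb7.
Count: 3.

3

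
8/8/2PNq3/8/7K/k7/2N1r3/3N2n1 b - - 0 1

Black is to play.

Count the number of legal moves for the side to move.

Black to move; king on a3.
In check: yes, from the white knight on c2.
Legal moves: Ka4, Kb3, Ka2, Rxc2.
Count: 4.

4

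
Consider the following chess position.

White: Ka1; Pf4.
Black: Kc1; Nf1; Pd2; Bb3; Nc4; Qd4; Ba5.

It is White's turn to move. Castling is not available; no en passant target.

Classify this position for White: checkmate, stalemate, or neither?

White to move; white king on a1.
In check: yes, from the black queen on d4.
King squares — b1: attacked by Kc1; a2: attacked by Bb3; b2: attacked by Kc1.
Legal moves for White: none.
In check with no legal moves → checkmate.

checkmate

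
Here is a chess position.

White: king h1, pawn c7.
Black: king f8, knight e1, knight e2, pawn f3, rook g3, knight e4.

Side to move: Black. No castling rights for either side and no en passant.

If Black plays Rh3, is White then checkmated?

yes

After Rh3: white king on h1; in check: yes, from the black rook on h3.
King squares — g1: attacked by Ne2; g2: attacked by Ne1; h2: attacked by Rh3.
White has no legal moves → checkmate.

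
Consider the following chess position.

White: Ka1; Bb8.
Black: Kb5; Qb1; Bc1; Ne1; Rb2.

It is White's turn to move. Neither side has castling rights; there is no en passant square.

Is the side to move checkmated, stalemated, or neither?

checkmate

White to move; white king on a1.
In check: yes, from the black queen on b1.
King squares — b1: attacked by Rb2; a2: attacked by Qb1; b2: attacked by Qb1.
Legal moves for White: none.
In check with no legal moves → checkmate.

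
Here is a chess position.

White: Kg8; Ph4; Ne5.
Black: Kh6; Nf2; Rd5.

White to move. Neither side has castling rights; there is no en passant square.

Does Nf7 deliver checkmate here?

no

After Nf7: black king on h6; in check: yes, from the white knight on f7.
Black has 2 legal replies: Kg6, Kh5.
In check but a legal move exists → not checkmate.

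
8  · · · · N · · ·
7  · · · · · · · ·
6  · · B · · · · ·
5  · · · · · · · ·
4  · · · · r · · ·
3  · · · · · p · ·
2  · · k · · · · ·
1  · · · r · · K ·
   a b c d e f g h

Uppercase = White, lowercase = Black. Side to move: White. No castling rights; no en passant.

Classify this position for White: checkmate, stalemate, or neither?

White to move; white king on g1.
In check: yes, from the black rook on d1.
Legal moves for White: Kh2, Kf2.
White is in check but has 2 legal moves → neither.

neither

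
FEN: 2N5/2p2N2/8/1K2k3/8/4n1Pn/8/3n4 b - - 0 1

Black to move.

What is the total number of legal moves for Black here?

6

Black to move; king on e5.
In check: yes, from the white knight on f7.
Legal moves: Kf6, Ke6, Kf5, Kd5, Ke4, Kd4.
Count: 6.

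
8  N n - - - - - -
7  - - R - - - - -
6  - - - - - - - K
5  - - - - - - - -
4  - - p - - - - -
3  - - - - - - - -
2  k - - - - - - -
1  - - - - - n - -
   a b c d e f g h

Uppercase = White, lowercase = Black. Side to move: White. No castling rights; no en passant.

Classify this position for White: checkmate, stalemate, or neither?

White to move; white king on h6.
In check: no.
Legal moves for White: Nb6, Rc8, Rh7, Rg7, Rf7, Re7, Rd7, Rb7, Ra7+, Rc6, Rc5, Rxc4, Kh7, Kg7, Kg6, Kh5, Kg5.
White has 17 legal moves and is not in check → neither.

neither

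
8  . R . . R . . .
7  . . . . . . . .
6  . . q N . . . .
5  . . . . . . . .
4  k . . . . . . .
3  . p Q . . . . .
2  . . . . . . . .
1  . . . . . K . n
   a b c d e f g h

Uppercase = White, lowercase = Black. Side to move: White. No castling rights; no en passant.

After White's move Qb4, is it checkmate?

yes

After Qb4: black king on a4; in check: yes, from the white queen on b4.
King squares — a3: attacked by Qb4; b3: own pawn; b4: attacked by Rb8; a5: attacked by Qb4; b5: attacked by Qb4.
Black has no legal moves → checkmate.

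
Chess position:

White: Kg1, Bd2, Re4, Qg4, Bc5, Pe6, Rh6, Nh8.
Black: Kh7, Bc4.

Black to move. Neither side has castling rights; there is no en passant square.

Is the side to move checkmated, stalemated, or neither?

Black to move; black king on h7.
In check: yes, from the white rook on h6.
King squares — g6: attacked by Qg4; h6: attacked by Bd2; g7: attacked by Qg4; g8: attacked by Qg4; h8: attacked by Rh6.
Legal moves for Black: none.
In check with no legal moves → checkmate.

checkmate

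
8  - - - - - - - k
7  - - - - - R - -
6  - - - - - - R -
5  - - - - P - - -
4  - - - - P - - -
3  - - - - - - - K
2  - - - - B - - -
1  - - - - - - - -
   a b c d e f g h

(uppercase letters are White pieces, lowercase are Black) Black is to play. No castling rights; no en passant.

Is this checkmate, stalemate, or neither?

stalemate

Black to move; black king on h8.
In check: no.
King squares — g7: attacked by Rg6; h7: attacked by Rf7; g8: attacked by Rg6.
Legal moves for Black: none.
Not in check and no legal moves → stalemate.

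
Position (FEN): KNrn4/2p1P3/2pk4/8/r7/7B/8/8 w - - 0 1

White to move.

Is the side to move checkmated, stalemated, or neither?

checkmate

White to move; white king on a8.
In check: yes, from the black rook on a4.
King squares — a7: attacked by Ra4; b7: attacked by Nd8; b8: own knight.
Legal moves for White: none.
In check with no legal moves → checkmate.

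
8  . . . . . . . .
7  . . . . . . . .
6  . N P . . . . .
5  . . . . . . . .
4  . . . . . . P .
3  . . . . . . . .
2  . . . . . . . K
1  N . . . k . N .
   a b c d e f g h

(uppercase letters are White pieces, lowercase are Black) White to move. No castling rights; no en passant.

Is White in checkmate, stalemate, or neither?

neither

White to move; white king on h2.
In check: no.
Legal moves for White: Nc8, Na8, Nd7, Nd5, Nc4, Na4, Kh3, Kg3, Kg2, Kh1, Nh3, Nf3+, Ne2, Nb3, Nc2+, c7, g5.
White has 17 legal moves and is not in check → neither.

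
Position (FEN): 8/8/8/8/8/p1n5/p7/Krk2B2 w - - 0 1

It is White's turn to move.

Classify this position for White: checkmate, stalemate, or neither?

White to move; white king on a1.
In check: yes, from the black rook on b1.
King squares — b1: attacked by Kc1; a2: attacked by Nc3; b2: attacked by Rb1.
Legal moves for White: none.
In check with no legal moves → checkmate.

checkmate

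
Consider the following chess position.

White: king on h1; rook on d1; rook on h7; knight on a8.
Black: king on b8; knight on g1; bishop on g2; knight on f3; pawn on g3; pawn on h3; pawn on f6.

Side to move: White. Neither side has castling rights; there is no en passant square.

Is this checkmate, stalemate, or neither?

checkmate

White to move; white king on h1.
In check: yes, from the black bishop on g2.
King squares — g1: attacked by Nf3; g2: attacked by Ph3; h2: attacked by Nf3.
Legal moves for White: none.
In check with no legal moves → checkmate.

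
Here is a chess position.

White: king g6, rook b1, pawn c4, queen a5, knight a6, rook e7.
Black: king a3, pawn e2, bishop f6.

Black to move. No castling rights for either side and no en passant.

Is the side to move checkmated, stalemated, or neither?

checkmate

Black to move; black king on a3.
In check: yes, from the white queen on a5.
King squares — a2: attacked by Qa5; b2: attacked by Rb1; b3: attacked by Rb1; a4: attacked by Qa5; b4: attacked by Rb1.
Legal moves for Black: none.
In check with no legal moves → checkmate.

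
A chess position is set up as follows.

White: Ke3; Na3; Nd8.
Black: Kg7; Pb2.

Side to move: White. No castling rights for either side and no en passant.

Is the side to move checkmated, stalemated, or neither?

neither

White to move; white king on e3.
In check: no.
Legal moves for White: Nf7, Nb7, Ne6+, Nc6, Kf4, Ke4, Kd4, Kf3, Kd3, Kf2, Ke2, Kd2, Nb5, Nc4, Nc2, Nb1.
White has 16 legal moves and is not in check → neither.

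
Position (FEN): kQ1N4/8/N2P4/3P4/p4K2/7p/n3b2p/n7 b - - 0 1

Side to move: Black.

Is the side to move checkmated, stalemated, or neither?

Black to move; black king on a8.
In check: yes, from the white queen on b8.
King squares — a7: attacked by Qb8; b7: attacked by Qb8; b8: attacked by Na6.
Legal moves for Black: none.
In check with no legal moves → checkmate.

checkmate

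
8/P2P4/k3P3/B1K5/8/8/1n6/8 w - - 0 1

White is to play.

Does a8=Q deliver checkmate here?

yes

After a8=Q: black king on a6; in check: yes, from the white queen on a8.
King squares — a5: attacked by Qa8; b5: attacked by Kc5; b6: attacked by Ba5; a7: attacked by Qa8; b7: attacked by Qa8.
Black has no legal moves → checkmate.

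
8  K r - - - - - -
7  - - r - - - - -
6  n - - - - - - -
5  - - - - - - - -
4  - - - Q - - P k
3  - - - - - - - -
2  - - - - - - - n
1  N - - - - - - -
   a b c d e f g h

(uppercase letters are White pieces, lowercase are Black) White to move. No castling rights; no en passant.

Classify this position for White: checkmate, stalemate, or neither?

checkmate

White to move; white king on a8.
In check: yes, from the black rook on b8.
King squares — a7: attacked by Rc7; b7: attacked by Rc7; b8: attacked by Na6.
Legal moves for White: none.
In check with no legal moves → checkmate.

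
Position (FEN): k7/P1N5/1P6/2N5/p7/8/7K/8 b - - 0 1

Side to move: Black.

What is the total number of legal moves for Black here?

0

Black to move; king on a8.
In check: yes, from the white knight on c7.
Legal moves: none.
Count: 0.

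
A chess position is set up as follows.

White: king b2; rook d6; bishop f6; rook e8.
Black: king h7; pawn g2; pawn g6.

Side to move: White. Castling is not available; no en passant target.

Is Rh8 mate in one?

After Rh8: black king on h7; in check: yes, from the white rook on h8.
King squares — g6: own pawn; h6: attacked by Rh8; g7: attacked by Bf6; g8: attacked by Rh8; h8: attacked by Bf6.
Black has no legal moves → checkmate.

yes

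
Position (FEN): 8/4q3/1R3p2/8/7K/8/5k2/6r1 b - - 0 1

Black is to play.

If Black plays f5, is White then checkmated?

After f5: white king on h4; in check: yes, from the black queen on e7.
White has 3 legal replies: Kh5, Kh3, Rf6.
In check but a legal move exists → not checkmate.

no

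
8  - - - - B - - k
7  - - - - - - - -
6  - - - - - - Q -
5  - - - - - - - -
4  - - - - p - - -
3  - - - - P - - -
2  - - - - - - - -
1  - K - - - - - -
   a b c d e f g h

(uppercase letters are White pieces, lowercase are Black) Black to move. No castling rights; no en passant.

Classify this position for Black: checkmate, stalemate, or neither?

stalemate

Black to move; black king on h8.
In check: no.
King squares — g7: attacked by Qg6; h7: attacked by Qg6; g8: attacked by Qg6.
Legal moves for Black: none.
Not in check and no legal moves → stalemate.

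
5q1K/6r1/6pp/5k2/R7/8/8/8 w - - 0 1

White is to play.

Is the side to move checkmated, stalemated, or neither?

White to move; white king on h8.
In check: yes, from the black queen on f8.
King squares — g7: attacked by Qf8; h7: attacked by Rg7; g8: attacked by Rg7.
Legal moves for White: none.
In check with no legal moves → checkmate.

checkmate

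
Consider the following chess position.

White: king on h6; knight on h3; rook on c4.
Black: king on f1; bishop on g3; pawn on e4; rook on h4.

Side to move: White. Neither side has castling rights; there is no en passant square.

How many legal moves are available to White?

White to move; king on h6.
In check: yes, from the black rook on h4.
Legal moves: Kg7, Kg6, Kg5.
Count: 3.

3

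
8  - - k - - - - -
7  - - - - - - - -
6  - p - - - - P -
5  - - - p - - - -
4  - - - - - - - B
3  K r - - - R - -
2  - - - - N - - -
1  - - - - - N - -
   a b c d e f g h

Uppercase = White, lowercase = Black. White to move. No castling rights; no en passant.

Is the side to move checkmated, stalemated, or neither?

neither

White to move; white king on a3.
In check: yes, from the black rook on b3.
King squares — a2: available; b2: attacked by Rb3; b3: available; a4: available; b4: attacked by Rb3.
Legal moves for White: Ka4, Kxb3, Ka2, Rxb3.
White is in check but has 4 legal moves → neither.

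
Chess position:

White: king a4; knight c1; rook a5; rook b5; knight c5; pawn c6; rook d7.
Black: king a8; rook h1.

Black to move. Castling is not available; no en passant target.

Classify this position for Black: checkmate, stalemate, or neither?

checkmate

Black to move; black king on a8.
In check: yes, from the white rook on a5.
King squares — a7: attacked by Ra5; b7: attacked by Rb5; b8: attacked by Rb5.
Legal moves for Black: none.
In check with no legal moves → checkmate.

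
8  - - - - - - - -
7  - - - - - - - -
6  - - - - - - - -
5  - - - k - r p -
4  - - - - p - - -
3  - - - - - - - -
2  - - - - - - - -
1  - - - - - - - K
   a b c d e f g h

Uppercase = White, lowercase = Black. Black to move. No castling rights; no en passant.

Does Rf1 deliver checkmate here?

no

After Rf1: white king on h1; in check: yes, from the black rook on f1.
White has 2 legal replies: Kh2, Kg2.
In check but a legal move exists → not checkmate.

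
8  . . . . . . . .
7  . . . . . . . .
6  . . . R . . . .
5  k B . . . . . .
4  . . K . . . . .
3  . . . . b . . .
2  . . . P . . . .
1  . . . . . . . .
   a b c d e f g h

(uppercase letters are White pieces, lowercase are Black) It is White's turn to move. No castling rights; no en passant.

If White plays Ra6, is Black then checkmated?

After Ra6: black king on a5; in check: yes, from the white rook on a6.
King squares — a4: attacked by Bb5; b4: attacked by Kc4; b5: attacked by Kc4; a6: attacked by Bb5; b6: attacked by Ra6.
Black has no legal moves → checkmate.

yes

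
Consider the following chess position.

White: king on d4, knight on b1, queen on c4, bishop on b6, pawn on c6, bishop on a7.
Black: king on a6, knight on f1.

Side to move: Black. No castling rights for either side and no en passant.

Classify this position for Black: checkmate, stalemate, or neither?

checkmate

Black to move; black king on a6.
In check: yes, from the white queen on c4.
King squares — a5: attacked by Bb6; b5: attacked by Qc4; b6: attacked by Ba7; a7: attacked by Bb6; b7: attacked by Pc6.
Legal moves for Black: none.
In check with no legal moves → checkmate.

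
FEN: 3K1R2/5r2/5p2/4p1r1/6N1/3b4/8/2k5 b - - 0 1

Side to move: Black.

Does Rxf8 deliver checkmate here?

After Rxf8: white king on d8; in check: yes, from the black rook on f8.
White has 3 legal replies: Ke7, Kd7, Kc7.
In check but a legal move exists → not checkmate.

no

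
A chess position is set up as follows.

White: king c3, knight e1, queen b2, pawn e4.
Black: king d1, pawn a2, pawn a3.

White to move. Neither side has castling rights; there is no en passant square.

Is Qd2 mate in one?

yes

After Qd2: black king on d1; in check: yes, from the white queen on d2.
King squares — c1: attacked by Qd2; e1: attacked by Qd2; c2: attacked by Ne1; d2: attacked by Kc3; e2: attacked by Qd2.
Black has no legal moves → checkmate.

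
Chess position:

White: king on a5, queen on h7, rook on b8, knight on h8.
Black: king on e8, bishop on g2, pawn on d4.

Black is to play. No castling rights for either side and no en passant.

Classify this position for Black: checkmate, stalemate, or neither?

checkmate

Black to move; black king on e8.
In check: yes, from the white rook on b8.
King squares — d7: attacked by Qh7; e7: attacked by Qh7; f7: attacked by Qh7; d8: attacked by Rb8; f8: attacked by Rb8.
Legal moves for Black: none.
In check with no legal moves → checkmate.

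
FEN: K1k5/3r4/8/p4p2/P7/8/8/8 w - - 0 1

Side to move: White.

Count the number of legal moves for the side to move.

White to move; king on a8.
In check: no.
Legal moves: none.
Count: 0.

0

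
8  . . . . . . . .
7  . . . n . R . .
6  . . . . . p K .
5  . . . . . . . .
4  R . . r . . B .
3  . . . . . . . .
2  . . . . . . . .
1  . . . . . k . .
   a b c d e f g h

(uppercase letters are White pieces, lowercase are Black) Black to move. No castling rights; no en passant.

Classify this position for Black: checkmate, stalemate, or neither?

Black to move; black king on f1.
In check: no.
Legal moves for Black include: Nf8+, Nb8, Nb6, Ne5+, Nc5, Rd6, Rd5, Rxg4+, Rf4, Re4, Rc4, Rb4, Rxa4, Rd3, Rd2, Rd1, Kg2, Kf2, ... (list truncated; more exist).
Black has legal moves and is not in check → neither.

neither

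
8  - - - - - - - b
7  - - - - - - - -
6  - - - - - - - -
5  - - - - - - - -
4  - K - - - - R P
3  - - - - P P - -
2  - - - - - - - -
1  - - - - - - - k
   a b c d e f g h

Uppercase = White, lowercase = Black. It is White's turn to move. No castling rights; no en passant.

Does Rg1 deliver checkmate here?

no

After Rg1: black king on h1; in check: yes, from the white rook on g1.
Black has 2 legal replies: Kh2, Kxg1.
In check but a legal move exists → not checkmate.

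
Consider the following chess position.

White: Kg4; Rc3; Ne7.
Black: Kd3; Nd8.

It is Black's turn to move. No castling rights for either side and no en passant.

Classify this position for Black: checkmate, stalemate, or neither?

neither

Black to move; black king on d3.
In check: yes, from the white rook on c3.
King squares — c2: attacked by Rc3; d2: available; e2: available; c3: available; e3: attacked by Rc3; c4: attacked by Rc3; d4: available; e4: available.
Legal moves for Black: Ke4, Kd4, Kxc3, Ke2, Kd2.
Black is in check but has 5 legal moves → neither.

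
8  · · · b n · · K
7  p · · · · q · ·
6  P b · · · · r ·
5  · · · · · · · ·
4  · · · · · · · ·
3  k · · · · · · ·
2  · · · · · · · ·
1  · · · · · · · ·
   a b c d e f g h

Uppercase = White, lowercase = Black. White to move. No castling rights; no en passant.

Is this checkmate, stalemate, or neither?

White to move; white king on h8.
In check: no.
King squares — g7: attacked by Rg6; h7: attacked by Qf7; g8: attacked by Rg6.
Legal moves for White: none.
Not in check and no legal moves → stalemate.

stalemate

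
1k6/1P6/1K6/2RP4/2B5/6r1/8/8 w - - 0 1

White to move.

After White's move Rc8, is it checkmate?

yes

After Rc8: black king on b8; in check: yes, from the white rook on c8.
King squares — a7: attacked by Kb6; b7: attacked by Kb6; c7: attacked by Kb6; a8: attacked by Pb7; c8: attacked by Pb7.
Black has no legal moves → checkmate.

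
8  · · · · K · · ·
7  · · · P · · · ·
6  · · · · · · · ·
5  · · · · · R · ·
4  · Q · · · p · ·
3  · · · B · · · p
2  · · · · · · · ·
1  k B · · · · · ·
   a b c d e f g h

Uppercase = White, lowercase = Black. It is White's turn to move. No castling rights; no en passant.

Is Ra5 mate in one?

After Ra5: black king on a1; in check: yes, from the white rook on a5.
King squares — b1: attacked by Bd3; a2: attacked by Bb1; b2: attacked by Qb4.
Black has no legal moves → checkmate.

yes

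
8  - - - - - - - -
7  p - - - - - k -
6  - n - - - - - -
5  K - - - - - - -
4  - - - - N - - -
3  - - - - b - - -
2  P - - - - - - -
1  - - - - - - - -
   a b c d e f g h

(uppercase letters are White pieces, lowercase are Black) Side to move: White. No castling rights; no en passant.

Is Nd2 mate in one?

no

After Nd2: black king on g7; in check: no.
Black is not in check, so this cannot be checkmate.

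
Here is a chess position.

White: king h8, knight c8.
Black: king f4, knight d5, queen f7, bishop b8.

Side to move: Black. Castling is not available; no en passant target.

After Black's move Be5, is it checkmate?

After Be5: white king on h8; in check: yes, from the black bishop on e5.
King squares — g7: attacked by Be5; h7: attacked by Qf7; g8: attacked by Qf7.
White has no legal moves → checkmate.

yes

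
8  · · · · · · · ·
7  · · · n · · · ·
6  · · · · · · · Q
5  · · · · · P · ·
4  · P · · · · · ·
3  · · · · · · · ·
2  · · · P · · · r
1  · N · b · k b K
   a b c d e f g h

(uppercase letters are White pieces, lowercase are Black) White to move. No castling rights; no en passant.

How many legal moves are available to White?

1

White to move; king on h1.
In check: yes, from the black rook on h2.
Legal moves: Qxh2.
Count: 1.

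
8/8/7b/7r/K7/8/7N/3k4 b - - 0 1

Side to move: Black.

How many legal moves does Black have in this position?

22

Black to move; king on d1.
In check: no.
Legal moves: Bf8, Bg7, Bg5, Bf4, Be3, Bd2, Bc1, Rg5, Rf5, Re5, Rd5, Rc5, Rb5, Ra5+, Rh4+, Rh3, Rxh2, Ke2, Kd2, Kc2, Ke1, Kc1.
Count: 22.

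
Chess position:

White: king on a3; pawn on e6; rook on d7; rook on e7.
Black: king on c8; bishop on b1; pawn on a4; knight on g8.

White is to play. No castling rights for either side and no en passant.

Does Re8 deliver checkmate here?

yes

After Re8: black king on c8; in check: yes, from the white rook on e8.
King squares — b7: attacked by Rd7; c7: attacked by Rd7; d7: attacked by Pe6; b8: attacked by Re8; d8: attacked by Rd7.
Black has no legal moves → checkmate.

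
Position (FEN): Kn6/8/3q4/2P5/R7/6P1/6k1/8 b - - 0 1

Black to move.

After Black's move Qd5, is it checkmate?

no

After Qd5: white king on a8; in check: yes, from the black queen on d5.
White has 3 legal replies: Kxb8, Ka7, c6.
In check but a legal move exists → not checkmate.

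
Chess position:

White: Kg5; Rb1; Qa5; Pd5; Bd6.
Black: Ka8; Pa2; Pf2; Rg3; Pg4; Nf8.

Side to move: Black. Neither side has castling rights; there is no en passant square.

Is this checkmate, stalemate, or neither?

checkmate

Black to move; black king on a8.
In check: yes, from the white queen on a5.
King squares — a7: attacked by Qa5; b7: attacked by Rb1; b8: attacked by Rb1.
Legal moves for Black: none.
In check with no legal moves → checkmate.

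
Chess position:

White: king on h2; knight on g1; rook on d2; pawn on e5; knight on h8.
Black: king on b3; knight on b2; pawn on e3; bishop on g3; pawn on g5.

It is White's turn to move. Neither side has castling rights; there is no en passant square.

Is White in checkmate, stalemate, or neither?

neither

White to move; white king on h2.
In check: yes, from the black bishop on g3.
Legal moves for White: Kh3, Kxg3, Kg2, Kh1.
White is in check but has 4 legal moves → neither.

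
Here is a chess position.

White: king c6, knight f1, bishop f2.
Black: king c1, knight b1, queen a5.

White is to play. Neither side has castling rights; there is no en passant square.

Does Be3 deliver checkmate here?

After Be3: black king on c1; in check: yes, from the white bishop on e3.
Black has 5 legal replies: Kc2, Kb2, Kd1, Qd2, Nd2.
In check but a legal move exists → not checkmate.

no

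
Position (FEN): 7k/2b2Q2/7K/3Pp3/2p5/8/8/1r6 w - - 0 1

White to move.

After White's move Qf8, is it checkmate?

After Qf8: black king on h8; in check: yes, from the white queen on f8.
King squares — g7: attacked by Kh6; h7: attacked by Kh6; g8: attacked by Qf8.
Black has no legal moves → checkmate.

yes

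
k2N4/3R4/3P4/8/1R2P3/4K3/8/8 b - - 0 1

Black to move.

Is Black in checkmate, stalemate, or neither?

Black to move; black king on a8.
In check: no.
King squares — a7: attacked by Rd7; b7: attacked by Rb4; b8: attacked by Rb4.
Legal moves for Black: none.
Not in check and no legal moves → stalemate.

stalemate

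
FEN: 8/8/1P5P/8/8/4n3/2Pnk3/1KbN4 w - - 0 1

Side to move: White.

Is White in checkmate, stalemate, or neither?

White to move; white king on b1.
In check: yes, from the black knight on d2.
King squares — a1: available; c1: available; a2: available; b2: attacked by Bc1; c2: own pawn.
Legal moves for White: Ka2, Kxc1, Ka1.
White is in check but has 3 legal moves → neither.

neither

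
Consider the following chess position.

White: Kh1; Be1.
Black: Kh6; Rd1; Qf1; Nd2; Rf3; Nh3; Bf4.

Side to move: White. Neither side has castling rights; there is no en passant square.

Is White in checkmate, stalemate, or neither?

checkmate

White to move; white king on h1.
In check: yes, from the black queen on f1.
King squares — g1: attacked by Qf1; g2: attacked by Qf1; h2: attacked by Bf4.
Legal moves for White: none.
In check with no legal moves → checkmate.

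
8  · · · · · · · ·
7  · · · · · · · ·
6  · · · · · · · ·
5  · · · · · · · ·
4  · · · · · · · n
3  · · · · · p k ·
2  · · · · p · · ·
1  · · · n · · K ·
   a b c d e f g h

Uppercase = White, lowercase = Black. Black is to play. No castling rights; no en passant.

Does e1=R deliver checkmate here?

After e1=R: white king on g1; in check: yes, from the black rook on e1.
King squares — f1: attacked by Re1; h1: attacked by Re1; f2: attacked by Nd1; g2: attacked by Pf3; h2: attacked by Kg3.
White has no legal moves → checkmate.

yes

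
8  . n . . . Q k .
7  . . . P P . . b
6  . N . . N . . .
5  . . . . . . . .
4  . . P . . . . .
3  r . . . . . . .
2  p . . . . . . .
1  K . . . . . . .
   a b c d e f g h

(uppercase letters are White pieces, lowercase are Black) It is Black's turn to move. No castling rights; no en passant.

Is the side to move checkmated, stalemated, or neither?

Black to move; black king on g8.
In check: yes, from the white queen on f8.
King squares — f7: attacked by Qf8; g7: attacked by Ne6; h7: own bishop; f8: attacked by Ne6; h8: attacked by Qf8.
Legal moves for Black: none.
In check with no legal moves → checkmate.

checkmate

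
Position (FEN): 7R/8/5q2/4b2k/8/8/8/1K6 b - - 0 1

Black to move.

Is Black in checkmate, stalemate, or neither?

Black to move; black king on h5.
In check: yes, from the white rook on h8.
King squares — g4: available; h4: attacked by Rh8; g5: available; g6: available; h6: attacked by Rh8.
Legal moves for Black: Kg6, Kg5, Kg4, Qxh8, Qh6.
Black is in check but has 5 legal moves → neither.

neither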